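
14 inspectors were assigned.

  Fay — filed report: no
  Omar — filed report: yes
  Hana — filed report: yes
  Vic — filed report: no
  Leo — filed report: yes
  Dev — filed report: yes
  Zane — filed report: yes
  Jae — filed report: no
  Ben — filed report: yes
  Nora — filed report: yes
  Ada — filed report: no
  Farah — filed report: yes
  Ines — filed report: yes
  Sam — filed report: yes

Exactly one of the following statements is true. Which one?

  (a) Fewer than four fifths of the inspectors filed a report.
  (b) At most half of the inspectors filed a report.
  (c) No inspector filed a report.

(a)

|A| = 14, |A ∩ B| = 10, |A ∖ B| = 4.
(a) requires |A ∩ B| / |A| < 4/5: true.
(b) requires |A ∩ B| ≤ |A ∖ B|: false.
(c) requires A ∩ B = ∅ (|A ∩ B| = 0): false.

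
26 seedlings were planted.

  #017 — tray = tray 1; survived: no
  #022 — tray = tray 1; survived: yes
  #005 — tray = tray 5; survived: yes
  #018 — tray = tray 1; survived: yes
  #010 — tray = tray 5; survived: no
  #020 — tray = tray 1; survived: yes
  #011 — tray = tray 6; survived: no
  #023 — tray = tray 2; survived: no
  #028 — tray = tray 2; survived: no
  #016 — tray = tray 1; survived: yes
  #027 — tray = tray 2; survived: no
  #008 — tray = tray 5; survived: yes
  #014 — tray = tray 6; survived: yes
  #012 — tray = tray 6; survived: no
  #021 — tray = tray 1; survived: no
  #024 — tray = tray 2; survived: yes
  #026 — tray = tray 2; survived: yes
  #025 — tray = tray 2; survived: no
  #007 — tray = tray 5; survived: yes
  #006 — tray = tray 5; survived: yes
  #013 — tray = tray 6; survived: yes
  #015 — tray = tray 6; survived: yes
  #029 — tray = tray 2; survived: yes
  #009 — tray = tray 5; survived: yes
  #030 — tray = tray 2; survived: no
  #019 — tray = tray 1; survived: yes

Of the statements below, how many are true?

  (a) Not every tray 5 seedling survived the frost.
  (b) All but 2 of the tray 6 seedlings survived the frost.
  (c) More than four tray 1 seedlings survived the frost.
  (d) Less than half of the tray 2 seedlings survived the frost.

(a) tray 5: |A| = 6, |A ∩ B| = 5; needs A ⊄ B (|A ∖ B| ≥ 1) — true.
(b) tray 6: |A| = 5, |A ∩ B| = 3; needs |A ∖ B| = 2 — true.
(c) tray 1: |A| = 7, |A ∩ B| = 5; needs |A ∩ B| > 4 — true.
(d) tray 2: |A| = 8, |A ∩ B| = 3; needs |A ∩ B| < |A ∖ B| — true.

4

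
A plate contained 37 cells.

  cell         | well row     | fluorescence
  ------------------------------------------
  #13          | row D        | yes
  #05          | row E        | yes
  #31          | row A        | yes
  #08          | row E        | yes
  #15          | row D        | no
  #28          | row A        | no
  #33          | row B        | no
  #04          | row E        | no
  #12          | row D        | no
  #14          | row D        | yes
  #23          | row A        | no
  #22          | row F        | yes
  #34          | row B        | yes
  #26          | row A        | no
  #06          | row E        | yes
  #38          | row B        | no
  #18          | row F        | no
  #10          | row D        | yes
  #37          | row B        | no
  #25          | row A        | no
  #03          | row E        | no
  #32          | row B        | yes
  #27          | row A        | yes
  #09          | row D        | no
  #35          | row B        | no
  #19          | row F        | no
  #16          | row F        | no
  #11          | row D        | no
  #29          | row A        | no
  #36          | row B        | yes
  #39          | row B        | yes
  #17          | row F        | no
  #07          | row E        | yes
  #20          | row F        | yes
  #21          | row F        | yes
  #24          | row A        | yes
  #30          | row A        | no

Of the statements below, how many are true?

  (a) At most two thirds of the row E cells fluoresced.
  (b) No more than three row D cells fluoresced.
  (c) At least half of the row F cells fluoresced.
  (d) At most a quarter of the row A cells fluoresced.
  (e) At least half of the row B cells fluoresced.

(a) row E: |A| = 6, |A ∩ B| = 4; needs |A ∩ B| / |A| ≤ 2/3 — true.
(b) row D: |A| = 7, |A ∩ B| = 3; needs |A ∩ B| ≤ 3 — true.
(c) row F: |A| = 7, |A ∩ B| = 3; needs |A ∩ B| ≥ |A ∖ B| — false.
(d) row A: |A| = 9, |A ∩ B| = 3; needs |A ∩ B| / |A| ≤ 1/4 — false.
(e) row B: |A| = 8, |A ∩ B| = 4; needs |A ∩ B| ≥ |A ∖ B| — true.

3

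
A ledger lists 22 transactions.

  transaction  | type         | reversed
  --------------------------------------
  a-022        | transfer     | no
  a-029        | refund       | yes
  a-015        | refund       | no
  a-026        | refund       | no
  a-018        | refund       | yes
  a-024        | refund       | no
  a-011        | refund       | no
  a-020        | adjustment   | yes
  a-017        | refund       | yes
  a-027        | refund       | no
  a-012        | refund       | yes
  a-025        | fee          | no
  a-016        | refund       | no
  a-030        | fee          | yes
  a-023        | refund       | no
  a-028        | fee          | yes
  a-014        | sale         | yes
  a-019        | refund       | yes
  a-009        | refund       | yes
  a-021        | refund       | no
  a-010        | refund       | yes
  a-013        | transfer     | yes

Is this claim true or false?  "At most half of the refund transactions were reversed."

True

'At most half of the refund transactions were reversed' holds iff |A ∩ B| ≤ |A ∖ B|.
|A| = 15, |A ∩ B| = 7, |A ∖ B| = 8.
7 < 8, so the statement is true.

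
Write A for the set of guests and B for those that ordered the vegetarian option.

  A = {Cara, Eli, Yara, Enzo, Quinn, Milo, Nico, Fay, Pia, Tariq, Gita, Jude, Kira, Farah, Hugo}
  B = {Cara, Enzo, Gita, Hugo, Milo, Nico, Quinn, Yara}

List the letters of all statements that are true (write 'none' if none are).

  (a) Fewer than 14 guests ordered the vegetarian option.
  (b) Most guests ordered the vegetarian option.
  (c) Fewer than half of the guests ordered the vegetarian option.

|A| = 15, |A ∩ B| = 8, |A ∖ B| = 7.
(a) |A ∩ B| < 14: holds.
(b) |A ∩ B| > |A ∖ B|: holds.
(c) |A ∩ B| < |A ∖ B|: fails.

(a), (b)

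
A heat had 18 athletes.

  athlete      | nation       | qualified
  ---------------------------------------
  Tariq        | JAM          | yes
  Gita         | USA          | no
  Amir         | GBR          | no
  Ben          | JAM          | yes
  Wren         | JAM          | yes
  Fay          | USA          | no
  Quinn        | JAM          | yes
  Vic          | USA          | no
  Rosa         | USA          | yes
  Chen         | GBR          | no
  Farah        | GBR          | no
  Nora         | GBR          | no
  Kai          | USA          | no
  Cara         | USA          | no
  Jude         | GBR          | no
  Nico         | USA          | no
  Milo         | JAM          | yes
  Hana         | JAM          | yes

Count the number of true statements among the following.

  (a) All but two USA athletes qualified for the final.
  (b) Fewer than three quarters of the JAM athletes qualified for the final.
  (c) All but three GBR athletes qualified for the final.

(a) USA: |A| = 7, |A ∩ B| = 1; needs |A ∖ B| = 2 — false.
(b) JAM: |A| = 6, |A ∩ B| = 6; needs |A ∩ B| / |A| < 3/4 — false.
(c) GBR: |A| = 5, |A ∩ B| = 0; needs |A ∖ B| = 3 — false.

0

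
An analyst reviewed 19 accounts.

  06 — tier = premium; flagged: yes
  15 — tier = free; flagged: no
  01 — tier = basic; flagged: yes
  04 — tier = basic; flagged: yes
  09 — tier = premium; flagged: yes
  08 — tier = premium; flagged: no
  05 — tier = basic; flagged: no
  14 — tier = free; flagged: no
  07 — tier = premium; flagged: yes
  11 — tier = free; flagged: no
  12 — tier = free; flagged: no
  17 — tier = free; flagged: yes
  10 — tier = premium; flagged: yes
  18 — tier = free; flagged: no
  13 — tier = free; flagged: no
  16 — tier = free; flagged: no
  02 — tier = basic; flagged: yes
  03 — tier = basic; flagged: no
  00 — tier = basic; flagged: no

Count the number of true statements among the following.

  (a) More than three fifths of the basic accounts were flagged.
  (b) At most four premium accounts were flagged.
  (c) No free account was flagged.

1

(a) basic: |A| = 6, |A ∩ B| = 3; needs |A ∩ B| / |A| > 3/5 — false.
(b) premium: |A| = 5, |A ∩ B| = 4; needs |A ∩ B| ≤ 4 — true.
(c) free: |A| = 8, |A ∩ B| = 1; needs A ∩ B = ∅ (|A ∩ B| = 0) — false.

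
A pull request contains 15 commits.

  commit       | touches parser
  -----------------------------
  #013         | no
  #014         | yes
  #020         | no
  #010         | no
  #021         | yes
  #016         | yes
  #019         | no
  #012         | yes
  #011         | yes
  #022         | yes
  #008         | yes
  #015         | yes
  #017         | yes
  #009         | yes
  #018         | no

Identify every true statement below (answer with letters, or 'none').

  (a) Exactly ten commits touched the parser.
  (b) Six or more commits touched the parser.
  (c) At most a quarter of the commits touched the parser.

(a), (b)

|A| = 15, |A ∩ B| = 10, |A ∖ B| = 5.
(a) |A ∩ B| = 10: holds.
(b) |A ∩ B| ≥ 6: holds.
(c) |A ∩ B| / |A| ≤ 1/4: fails.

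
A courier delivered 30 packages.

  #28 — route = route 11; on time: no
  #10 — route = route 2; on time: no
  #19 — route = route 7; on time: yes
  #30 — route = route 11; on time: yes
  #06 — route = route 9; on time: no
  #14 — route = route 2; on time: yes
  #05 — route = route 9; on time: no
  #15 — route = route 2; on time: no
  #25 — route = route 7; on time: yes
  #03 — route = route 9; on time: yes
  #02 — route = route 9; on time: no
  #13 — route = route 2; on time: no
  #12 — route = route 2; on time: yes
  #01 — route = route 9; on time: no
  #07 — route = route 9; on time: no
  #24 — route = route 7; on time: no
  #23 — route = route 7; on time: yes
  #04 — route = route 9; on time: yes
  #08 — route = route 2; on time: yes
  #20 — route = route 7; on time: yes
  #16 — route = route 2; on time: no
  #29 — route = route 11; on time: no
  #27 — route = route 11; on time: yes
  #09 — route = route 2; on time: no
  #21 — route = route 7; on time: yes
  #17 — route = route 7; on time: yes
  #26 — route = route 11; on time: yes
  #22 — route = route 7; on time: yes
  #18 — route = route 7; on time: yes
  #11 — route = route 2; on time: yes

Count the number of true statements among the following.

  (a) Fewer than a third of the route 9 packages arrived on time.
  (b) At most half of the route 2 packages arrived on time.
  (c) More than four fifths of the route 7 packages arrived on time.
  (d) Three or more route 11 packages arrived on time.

(a) route 9: |A| = 7, |A ∩ B| = 2; needs |A ∩ B| / |A| < 1/3 — true.
(b) route 2: |A| = 9, |A ∩ B| = 4; needs |A ∩ B| ≤ |A ∖ B| — true.
(c) route 7: |A| = 9, |A ∩ B| = 8; needs |A ∩ B| / |A| > 4/5 — true.
(d) route 11: |A| = 5, |A ∩ B| = 3; needs |A ∩ B| ≥ 3 — true.

4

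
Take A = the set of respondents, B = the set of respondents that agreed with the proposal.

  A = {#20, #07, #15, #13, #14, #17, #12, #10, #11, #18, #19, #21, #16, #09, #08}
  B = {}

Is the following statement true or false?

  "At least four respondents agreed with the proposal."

Truth condition: |A ∩ B| ≥ 4.
|A| = 15, |A ∩ B| = 0, |A ∖ B| = 15.
|A ∩ B| = 0, so the statement is false.

False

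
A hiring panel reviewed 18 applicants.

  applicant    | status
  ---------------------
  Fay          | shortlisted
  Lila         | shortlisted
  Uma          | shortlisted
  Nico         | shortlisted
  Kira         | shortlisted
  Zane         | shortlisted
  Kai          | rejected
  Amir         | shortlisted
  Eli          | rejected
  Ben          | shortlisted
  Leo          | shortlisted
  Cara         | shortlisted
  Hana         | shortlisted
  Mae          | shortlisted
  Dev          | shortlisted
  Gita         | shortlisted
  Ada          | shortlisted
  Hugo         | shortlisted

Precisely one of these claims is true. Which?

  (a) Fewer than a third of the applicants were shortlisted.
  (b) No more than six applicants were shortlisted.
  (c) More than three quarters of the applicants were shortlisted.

(c)

|A| = 18, |A ∩ B| = 16, |A ∖ B| = 2.
(a) requires |A ∩ B| / |A| < 1/3: false.
(b) requires |A ∩ B| ≤ 6: false.
(c) requires |A ∩ B| / |A| > 3/4: true.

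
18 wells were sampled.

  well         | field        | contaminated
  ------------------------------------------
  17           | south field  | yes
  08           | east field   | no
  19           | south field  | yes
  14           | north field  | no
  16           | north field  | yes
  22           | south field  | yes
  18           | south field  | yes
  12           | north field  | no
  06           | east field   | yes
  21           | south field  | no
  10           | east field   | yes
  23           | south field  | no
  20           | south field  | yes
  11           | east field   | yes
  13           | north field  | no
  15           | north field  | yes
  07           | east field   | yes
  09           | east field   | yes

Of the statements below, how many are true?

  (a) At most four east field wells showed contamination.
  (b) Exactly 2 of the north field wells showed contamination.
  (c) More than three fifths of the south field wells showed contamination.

2

(a) east field: |A| = 6, |A ∩ B| = 5; needs |A ∩ B| ≤ 4 — false.
(b) north field: |A| = 5, |A ∩ B| = 2; needs |A ∩ B| = 2 — true.
(c) south field: |A| = 7, |A ∩ B| = 5; needs |A ∩ B| / |A| > 3/5 — true.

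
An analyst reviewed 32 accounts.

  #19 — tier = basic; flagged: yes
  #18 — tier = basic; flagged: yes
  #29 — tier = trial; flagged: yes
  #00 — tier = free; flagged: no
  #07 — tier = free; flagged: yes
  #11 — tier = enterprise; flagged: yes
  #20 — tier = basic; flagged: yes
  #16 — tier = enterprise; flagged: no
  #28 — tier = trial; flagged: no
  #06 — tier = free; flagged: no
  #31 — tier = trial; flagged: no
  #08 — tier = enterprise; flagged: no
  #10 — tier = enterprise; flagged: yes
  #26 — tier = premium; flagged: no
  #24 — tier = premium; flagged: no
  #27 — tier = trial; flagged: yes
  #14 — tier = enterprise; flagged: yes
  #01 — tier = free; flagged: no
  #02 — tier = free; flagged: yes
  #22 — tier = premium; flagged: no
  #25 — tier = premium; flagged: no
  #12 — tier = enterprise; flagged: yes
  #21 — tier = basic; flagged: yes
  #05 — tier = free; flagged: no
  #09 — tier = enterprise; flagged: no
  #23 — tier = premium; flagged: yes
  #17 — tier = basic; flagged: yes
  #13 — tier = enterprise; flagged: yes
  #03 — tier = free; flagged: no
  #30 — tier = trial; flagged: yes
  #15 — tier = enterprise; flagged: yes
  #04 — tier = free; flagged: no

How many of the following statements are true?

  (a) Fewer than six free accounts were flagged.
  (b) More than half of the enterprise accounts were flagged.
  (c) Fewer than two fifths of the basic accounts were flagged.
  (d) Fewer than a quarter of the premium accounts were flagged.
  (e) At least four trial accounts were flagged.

3

(a) free: |A| = 8, |A ∩ B| = 2; needs |A ∩ B| < 6 — true.
(b) enterprise: |A| = 9, |A ∩ B| = 6; needs |A ∩ B| > |A ∖ B| — true.
(c) basic: |A| = 5, |A ∩ B| = 5; needs |A ∩ B| / |A| < 2/5 — false.
(d) premium: |A| = 5, |A ∩ B| = 1; needs |A ∩ B| / |A| < 1/4 — true.
(e) trial: |A| = 5, |A ∩ B| = 3; needs |A ∩ B| ≥ 4 — false.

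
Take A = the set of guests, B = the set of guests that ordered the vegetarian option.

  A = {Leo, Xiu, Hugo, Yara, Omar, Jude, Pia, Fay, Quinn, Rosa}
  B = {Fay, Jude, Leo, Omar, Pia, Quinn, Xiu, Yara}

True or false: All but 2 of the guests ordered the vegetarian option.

The determiner here denotes the relation: |A ∖ B| = 2.
A (the restrictor) = {Leo, Xiu, Hugo, Yara, Omar, Jude, Pia, Fay, Quinn, Rosa}, |A| = 10.
A ∖ B = {Hugo, Rosa}, so |A ∖ B| = 2.
|A ∖ B| = 2, so the statement is true.

True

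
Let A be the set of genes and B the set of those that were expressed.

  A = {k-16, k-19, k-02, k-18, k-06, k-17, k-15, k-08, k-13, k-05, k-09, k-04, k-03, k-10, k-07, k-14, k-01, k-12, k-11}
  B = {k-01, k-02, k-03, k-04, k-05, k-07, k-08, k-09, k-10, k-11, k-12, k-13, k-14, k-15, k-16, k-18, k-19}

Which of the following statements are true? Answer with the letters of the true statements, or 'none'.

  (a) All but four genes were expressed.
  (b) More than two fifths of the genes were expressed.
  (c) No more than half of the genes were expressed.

|A| = 19, |A ∩ B| = 17, |A ∖ B| = 2.
(a) |A ∖ B| = 4: fails.
(b) |A ∩ B| / |A| > 2/5: holds.
(c) |A ∩ B| ≤ |A ∖ B|: fails.

(b)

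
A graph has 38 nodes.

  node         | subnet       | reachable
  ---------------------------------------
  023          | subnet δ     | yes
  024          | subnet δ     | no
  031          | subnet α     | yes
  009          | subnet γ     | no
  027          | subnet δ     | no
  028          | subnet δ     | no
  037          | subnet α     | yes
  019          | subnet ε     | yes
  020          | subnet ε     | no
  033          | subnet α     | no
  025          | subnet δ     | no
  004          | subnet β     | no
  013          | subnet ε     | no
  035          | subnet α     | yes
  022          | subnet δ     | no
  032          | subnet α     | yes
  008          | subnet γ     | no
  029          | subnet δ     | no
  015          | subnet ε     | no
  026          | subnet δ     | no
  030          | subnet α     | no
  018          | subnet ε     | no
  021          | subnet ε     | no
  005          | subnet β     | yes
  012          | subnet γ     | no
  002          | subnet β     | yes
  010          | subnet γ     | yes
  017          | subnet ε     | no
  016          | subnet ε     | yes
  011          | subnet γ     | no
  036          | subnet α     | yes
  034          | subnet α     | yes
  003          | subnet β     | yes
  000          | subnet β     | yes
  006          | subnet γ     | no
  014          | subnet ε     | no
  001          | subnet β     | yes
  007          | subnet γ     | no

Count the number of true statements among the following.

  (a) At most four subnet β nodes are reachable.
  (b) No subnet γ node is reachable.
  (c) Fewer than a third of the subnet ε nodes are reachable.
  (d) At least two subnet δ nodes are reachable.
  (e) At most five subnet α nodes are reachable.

(a) subnet β: |A| = 6, |A ∩ B| = 5; needs |A ∩ B| ≤ 4 — false.
(b) subnet γ: |A| = 7, |A ∩ B| = 1; needs A ∩ B = ∅ (|A ∩ B| = 0) — false.
(c) subnet ε: |A| = 9, |A ∩ B| = 2; needs |A ∩ B| / |A| < 1/3 — true.
(d) subnet δ: |A| = 8, |A ∩ B| = 1; needs |A ∩ B| ≥ 2 — false.
(e) subnet α: |A| = 8, |A ∩ B| = 6; needs |A ∩ B| ≤ 5 — false.

1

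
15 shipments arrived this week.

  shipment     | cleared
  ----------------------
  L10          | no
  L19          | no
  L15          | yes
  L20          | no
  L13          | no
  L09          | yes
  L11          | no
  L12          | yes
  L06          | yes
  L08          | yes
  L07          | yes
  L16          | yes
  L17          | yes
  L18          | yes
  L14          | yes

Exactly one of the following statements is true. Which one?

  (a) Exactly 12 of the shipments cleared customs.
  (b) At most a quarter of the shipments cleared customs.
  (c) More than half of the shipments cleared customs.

|A| = 15, |A ∩ B| = 10, |A ∖ B| = 5.
(a) requires |A ∩ B| = 12: false.
(b) requires |A ∩ B| / |A| ≤ 1/4: false.
(c) requires |A ∩ B| > |A ∖ B|: true.

(c)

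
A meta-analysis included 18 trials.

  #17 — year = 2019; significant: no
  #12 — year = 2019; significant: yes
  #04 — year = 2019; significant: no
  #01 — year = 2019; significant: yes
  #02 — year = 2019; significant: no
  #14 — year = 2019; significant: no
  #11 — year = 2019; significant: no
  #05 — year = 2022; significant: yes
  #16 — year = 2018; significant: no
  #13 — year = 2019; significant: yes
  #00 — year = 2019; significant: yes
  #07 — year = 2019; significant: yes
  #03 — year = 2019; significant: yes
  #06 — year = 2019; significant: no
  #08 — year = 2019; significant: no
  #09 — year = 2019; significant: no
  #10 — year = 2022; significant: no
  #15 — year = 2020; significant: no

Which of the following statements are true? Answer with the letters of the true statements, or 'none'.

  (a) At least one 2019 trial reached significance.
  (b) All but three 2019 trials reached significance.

(a)

|A| = 14, |A ∩ B| = 6, |A ∖ B| = 8.
(a) A ∩ B ≠ ∅ (|A ∩ B| ≥ 1): holds.
(b) |A ∖ B| = 3: fails.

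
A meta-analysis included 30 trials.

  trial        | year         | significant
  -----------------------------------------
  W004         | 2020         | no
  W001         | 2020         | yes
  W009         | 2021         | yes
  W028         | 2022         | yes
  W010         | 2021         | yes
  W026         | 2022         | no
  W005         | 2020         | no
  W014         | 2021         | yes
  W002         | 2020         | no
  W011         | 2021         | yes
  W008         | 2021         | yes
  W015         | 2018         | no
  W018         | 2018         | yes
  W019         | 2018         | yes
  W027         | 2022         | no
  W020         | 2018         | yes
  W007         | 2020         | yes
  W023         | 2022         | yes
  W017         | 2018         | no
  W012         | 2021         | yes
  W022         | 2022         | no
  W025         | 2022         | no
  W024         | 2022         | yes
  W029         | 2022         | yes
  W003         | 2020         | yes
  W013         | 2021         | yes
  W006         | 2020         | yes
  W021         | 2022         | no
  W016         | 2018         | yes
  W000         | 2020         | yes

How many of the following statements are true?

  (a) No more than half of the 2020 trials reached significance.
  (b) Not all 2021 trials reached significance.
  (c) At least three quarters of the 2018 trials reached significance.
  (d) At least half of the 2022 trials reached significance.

(a) 2020: |A| = 8, |A ∩ B| = 5; needs |A ∩ B| ≤ |A ∖ B| — false.
(b) 2021: |A| = 7, |A ∩ B| = 7; needs A ⊄ B (|A ∖ B| ≥ 1) — false.
(c) 2018: |A| = 6, |A ∩ B| = 4; needs |A ∩ B| / |A| ≥ 3/4 — false.
(d) 2022: |A| = 9, |A ∩ B| = 4; needs |A ∩ B| ≥ |A ∖ B| — false.

0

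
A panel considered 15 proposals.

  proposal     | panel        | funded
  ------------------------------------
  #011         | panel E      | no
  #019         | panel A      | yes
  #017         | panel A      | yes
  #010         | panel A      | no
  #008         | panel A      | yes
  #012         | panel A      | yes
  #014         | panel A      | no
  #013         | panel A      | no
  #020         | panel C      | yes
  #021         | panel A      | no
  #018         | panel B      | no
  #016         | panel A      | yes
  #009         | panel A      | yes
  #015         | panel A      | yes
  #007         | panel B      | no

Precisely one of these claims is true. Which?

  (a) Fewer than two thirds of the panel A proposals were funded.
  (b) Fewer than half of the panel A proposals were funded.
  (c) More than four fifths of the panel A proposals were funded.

(a)

|A| = 11, |A ∩ B| = 7, |A ∖ B| = 4.
(a) requires |A ∩ B| / |A| < 2/3: true.
(b) requires |A ∩ B| < |A ∖ B|: false.
(c) requires |A ∩ B| / |A| > 4/5: false.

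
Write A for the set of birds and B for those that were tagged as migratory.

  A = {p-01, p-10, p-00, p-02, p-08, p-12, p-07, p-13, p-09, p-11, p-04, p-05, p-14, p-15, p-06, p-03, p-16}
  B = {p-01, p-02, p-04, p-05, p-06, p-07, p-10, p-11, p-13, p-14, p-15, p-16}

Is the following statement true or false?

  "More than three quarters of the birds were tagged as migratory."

Truth condition: |A ∩ B| / |A| > 3/4.
|A| = 17, |A ∩ B| = 12, |A ∖ B| = 5.
|A ∩ B|/|A| = 12/17, so the statement is false.

False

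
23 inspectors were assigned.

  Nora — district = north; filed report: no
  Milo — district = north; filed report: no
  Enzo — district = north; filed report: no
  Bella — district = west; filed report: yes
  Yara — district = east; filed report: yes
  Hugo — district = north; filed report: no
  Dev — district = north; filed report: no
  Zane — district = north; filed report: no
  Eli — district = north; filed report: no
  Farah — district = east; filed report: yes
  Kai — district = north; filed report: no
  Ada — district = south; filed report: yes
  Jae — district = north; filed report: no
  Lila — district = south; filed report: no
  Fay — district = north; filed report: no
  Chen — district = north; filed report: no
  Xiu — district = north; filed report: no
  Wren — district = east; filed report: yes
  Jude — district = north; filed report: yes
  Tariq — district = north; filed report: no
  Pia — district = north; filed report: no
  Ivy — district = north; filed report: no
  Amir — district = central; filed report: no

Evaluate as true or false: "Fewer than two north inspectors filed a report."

True

The determiner here denotes the relation: |A ∩ B| < 2.
|A| = 16, |A ∩ B| = 1, |A ∖ B| = 15.
|A ∩ B| = 1, so the statement is true.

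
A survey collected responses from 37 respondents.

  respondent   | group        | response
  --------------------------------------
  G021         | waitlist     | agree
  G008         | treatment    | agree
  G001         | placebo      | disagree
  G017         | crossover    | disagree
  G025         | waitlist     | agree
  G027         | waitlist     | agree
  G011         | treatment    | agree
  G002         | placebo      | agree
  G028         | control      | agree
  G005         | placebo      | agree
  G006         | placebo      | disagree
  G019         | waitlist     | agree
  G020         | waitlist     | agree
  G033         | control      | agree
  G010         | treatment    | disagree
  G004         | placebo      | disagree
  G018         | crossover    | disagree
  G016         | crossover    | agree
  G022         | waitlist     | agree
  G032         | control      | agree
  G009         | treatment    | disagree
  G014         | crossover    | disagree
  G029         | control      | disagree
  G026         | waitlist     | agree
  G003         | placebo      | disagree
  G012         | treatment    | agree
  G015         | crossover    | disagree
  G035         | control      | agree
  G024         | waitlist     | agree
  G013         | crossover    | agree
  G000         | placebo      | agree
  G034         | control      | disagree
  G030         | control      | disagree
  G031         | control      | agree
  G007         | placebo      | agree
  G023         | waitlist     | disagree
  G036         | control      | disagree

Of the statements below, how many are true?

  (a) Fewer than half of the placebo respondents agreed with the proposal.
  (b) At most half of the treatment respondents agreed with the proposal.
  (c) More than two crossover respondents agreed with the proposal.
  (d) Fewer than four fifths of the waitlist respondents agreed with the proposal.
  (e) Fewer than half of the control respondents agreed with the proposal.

(a) placebo: |A| = 8, |A ∩ B| = 4; needs |A ∩ B| < |A ∖ B| — false.
(b) treatment: |A| = 5, |A ∩ B| = 3; needs |A ∩ B| ≤ |A ∖ B| — false.
(c) crossover: |A| = 6, |A ∩ B| = 2; needs |A ∩ B| > 2 — false.
(d) waitlist: |A| = 9, |A ∩ B| = 8; needs |A ∩ B| / |A| < 4/5 — false.
(e) control: |A| = 9, |A ∩ B| = 5; needs |A ∩ B| < |A ∖ B| — false.

0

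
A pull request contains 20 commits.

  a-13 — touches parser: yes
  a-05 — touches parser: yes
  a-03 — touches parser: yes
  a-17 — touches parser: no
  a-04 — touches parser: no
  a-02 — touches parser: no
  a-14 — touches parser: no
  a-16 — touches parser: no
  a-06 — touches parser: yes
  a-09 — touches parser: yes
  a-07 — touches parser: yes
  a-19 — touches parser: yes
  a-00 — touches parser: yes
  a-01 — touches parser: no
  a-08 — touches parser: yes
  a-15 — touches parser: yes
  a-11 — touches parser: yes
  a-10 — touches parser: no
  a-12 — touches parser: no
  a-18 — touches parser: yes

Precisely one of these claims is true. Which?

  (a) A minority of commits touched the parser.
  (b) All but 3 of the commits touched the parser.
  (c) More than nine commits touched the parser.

(c)

|A| = 20, |A ∩ B| = 12, |A ∖ B| = 8.
(a) requires |A ∩ B| < |A ∖ B|: false.
(b) requires |A ∖ B| = 3: false.
(c) requires |A ∩ B| > 9: true.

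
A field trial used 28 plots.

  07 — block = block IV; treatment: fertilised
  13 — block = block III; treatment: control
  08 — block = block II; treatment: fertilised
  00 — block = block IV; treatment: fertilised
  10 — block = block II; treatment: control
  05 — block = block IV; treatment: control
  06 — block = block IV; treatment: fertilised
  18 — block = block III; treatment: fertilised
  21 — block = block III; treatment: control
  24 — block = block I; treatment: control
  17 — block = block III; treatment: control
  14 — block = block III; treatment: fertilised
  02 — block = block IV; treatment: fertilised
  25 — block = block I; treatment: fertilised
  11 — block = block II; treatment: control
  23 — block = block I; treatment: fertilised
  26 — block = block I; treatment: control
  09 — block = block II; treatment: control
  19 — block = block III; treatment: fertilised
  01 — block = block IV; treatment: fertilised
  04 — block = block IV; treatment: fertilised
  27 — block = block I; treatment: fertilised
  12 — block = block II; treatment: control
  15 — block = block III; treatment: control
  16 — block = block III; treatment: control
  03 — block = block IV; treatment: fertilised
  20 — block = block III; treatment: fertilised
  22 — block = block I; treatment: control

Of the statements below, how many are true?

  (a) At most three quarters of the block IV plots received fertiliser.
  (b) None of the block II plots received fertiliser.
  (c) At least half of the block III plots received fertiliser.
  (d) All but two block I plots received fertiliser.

(a) block IV: |A| = 8, |A ∩ B| = 7; needs |A ∩ B| / |A| ≤ 3/4 — false.
(b) block II: |A| = 5, |A ∩ B| = 1; needs A ∩ B = ∅ (|A ∩ B| = 0) — false.
(c) block III: |A| = 9, |A ∩ B| = 4; needs |A ∩ B| ≥ |A ∖ B| — false.
(d) block I: |A| = 6, |A ∩ B| = 3; needs |A ∖ B| = 2 — false.

0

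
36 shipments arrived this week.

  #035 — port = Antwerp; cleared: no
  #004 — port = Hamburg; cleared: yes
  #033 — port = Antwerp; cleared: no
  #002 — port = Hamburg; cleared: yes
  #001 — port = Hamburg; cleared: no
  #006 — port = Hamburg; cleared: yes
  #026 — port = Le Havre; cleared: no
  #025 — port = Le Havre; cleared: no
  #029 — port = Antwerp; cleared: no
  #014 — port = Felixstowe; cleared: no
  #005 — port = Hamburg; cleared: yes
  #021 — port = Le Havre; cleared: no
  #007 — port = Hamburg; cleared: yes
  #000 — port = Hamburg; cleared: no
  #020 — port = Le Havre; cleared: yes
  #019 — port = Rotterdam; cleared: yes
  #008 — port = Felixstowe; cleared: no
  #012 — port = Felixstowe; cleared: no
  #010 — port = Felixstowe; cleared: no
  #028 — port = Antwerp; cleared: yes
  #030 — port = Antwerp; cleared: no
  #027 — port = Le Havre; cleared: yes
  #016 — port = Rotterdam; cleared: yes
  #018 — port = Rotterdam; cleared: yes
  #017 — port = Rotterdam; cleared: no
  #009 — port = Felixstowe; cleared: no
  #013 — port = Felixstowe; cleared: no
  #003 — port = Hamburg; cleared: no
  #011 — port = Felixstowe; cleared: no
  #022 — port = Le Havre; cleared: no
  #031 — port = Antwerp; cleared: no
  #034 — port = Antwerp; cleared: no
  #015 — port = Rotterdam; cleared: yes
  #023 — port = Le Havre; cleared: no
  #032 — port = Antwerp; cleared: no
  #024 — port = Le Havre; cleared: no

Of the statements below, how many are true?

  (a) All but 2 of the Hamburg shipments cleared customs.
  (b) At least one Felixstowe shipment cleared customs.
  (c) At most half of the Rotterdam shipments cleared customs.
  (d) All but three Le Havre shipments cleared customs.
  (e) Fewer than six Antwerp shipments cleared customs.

1

(a) Hamburg: |A| = 8, |A ∩ B| = 5; needs |A ∖ B| = 2 — false.
(b) Felixstowe: |A| = 7, |A ∩ B| = 0; needs A ∩ B ≠ ∅ (|A ∩ B| ≥ 1) — false.
(c) Rotterdam: |A| = 5, |A ∩ B| = 4; needs |A ∩ B| ≤ |A ∖ B| — false.
(d) Le Havre: |A| = 8, |A ∩ B| = 2; needs |A ∖ B| = 3 — false.
(e) Antwerp: |A| = 8, |A ∩ B| = 1; needs |A ∩ B| < 6 — true.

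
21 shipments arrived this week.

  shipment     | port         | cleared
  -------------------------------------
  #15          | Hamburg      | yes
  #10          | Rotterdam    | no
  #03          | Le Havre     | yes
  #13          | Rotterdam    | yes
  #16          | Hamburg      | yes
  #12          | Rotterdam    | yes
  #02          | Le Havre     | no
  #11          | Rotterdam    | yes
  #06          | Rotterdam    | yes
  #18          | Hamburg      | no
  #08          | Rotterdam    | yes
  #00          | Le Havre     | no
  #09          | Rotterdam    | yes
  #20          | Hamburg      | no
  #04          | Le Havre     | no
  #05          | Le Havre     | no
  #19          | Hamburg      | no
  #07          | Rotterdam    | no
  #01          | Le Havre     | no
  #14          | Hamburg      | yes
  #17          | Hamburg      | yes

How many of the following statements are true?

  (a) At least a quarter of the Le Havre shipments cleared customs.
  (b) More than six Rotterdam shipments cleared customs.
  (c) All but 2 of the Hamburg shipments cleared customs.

(a) Le Havre: |A| = 6, |A ∩ B| = 1; needs |A ∩ B| / |A| ≥ 1/4 — false.
(b) Rotterdam: |A| = 8, |A ∩ B| = 6; needs |A ∩ B| > 6 — false.
(c) Hamburg: |A| = 7, |A ∩ B| = 4; needs |A ∖ B| = 2 — false.

0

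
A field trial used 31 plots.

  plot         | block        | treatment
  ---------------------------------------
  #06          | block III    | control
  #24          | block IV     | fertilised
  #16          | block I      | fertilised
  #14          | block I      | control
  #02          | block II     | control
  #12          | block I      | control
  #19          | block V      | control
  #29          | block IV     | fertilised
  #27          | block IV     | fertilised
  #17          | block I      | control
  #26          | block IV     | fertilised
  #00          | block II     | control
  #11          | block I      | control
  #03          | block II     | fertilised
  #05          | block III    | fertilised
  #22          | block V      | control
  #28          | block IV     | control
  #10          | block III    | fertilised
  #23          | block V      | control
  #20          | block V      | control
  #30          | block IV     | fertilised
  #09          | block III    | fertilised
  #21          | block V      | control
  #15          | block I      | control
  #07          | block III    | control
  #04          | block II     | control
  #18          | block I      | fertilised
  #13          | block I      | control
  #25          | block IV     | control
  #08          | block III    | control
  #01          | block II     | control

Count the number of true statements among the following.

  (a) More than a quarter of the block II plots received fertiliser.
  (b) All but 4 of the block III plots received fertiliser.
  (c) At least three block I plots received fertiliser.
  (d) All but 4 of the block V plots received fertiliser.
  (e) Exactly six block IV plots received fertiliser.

(a) block II: |A| = 5, |A ∩ B| = 1; needs |A ∩ B| / |A| > 1/4 — false.
(b) block III: |A| = 6, |A ∩ B| = 3; needs |A ∖ B| = 4 — false.
(c) block I: |A| = 8, |A ∩ B| = 2; needs |A ∩ B| ≥ 3 — false.
(d) block V: |A| = 5, |A ∩ B| = 0; needs |A ∖ B| = 4 — false.
(e) block IV: |A| = 7, |A ∩ B| = 5; needs |A ∩ B| = 6 — false.

0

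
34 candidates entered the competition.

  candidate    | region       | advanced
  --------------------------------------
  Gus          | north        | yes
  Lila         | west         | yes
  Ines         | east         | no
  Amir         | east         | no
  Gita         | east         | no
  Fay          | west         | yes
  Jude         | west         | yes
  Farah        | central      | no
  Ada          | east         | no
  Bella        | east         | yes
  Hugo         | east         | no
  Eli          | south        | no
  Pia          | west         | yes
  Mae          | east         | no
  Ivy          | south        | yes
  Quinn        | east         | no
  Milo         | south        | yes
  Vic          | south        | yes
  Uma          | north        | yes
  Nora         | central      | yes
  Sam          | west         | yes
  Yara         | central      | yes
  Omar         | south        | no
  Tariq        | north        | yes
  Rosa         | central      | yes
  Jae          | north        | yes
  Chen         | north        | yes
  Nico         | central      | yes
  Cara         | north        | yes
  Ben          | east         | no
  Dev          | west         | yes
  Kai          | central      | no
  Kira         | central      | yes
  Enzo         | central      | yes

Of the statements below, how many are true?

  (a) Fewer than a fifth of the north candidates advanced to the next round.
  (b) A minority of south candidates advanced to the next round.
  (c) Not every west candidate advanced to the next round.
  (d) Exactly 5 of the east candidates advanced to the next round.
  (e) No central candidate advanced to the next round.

(a) north: |A| = 6, |A ∩ B| = 6; needs |A ∩ B| / |A| < 1/5 — false.
(b) south: |A| = 5, |A ∩ B| = 3; needs |A ∩ B| < |A ∖ B| — false.
(c) west: |A| = 6, |A ∩ B| = 6; needs A ⊄ B (|A ∖ B| ≥ 1) — false.
(d) east: |A| = 9, |A ∩ B| = 1; needs |A ∩ B| = 5 — false.
(e) central: |A| = 8, |A ∩ B| = 6; needs A ∩ B = ∅ (|A ∩ B| = 0) — false.

0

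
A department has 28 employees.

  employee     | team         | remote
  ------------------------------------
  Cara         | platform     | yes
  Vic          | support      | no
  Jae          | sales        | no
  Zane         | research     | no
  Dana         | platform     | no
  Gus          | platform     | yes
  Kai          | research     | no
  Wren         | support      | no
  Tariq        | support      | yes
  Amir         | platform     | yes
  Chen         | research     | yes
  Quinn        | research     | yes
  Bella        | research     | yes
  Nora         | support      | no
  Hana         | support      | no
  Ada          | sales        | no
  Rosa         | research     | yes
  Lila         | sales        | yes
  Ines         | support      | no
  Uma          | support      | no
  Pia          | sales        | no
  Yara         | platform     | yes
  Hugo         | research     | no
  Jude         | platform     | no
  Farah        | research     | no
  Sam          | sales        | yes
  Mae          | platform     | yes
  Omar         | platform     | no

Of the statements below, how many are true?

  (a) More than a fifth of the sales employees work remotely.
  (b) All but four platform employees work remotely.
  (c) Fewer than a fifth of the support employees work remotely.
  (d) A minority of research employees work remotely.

(a) sales: |A| = 5, |A ∩ B| = 2; needs |A ∩ B| / |A| > 1/5 — true.
(b) platform: |A| = 8, |A ∩ B| = 5; needs |A ∖ B| = 4 — false.
(c) support: |A| = 7, |A ∩ B| = 1; needs |A ∩ B| / |A| < 1/5 — true.
(d) research: |A| = 8, |A ∩ B| = 4; needs |A ∩ B| < |A ∖ B| — false.

2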